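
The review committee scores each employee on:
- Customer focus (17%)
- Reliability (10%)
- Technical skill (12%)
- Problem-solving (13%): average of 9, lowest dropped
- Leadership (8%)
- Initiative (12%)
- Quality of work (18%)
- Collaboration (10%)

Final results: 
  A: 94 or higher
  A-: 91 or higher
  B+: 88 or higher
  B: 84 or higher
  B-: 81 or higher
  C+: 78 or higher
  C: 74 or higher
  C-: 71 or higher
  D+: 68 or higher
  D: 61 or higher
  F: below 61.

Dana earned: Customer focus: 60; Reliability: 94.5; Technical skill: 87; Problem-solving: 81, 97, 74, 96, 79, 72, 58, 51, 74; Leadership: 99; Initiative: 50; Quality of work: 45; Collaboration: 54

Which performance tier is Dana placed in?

Problem-solving: drop 51 → average of remaining 8 = 631/8 = 78.875
Weighted total:
  Customer focus 60 × 0.17 = 10.2
  Reliability 94.5 × 0.1 = 9.45
  Technical skill 87 × 0.12 = 10.44
  Problem-solving 78.875 × 0.13 = 10.25375
  Leadership 99 × 0.08 = 7.92
  Initiative 50 × 0.12 = 6
  Quality of work 45 × 0.18 = 8.1
  Collaboration 54 × 0.1 = 5.4
Sum = 67.76375
67.76375 is ≥ 61 and < 68 → D

D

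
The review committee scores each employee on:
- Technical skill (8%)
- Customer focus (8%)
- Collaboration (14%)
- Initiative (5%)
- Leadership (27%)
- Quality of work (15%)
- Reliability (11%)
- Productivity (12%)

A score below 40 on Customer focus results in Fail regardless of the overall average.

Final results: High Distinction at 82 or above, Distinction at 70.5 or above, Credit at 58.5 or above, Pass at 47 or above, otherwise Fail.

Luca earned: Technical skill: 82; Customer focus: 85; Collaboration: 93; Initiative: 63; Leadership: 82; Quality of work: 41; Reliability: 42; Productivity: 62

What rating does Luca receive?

Customer focus score 85 ≥ 40: minimum met.
Weighted total:
  Technical skill 82 × 0.08 = 6.56
  Customer focus 85 × 0.08 = 6.8
  Collaboration 93 × 0.14 = 13.02
  Initiative 63 × 0.05 = 3.15
  Leadership 82 × 0.27 = 22.14
  Quality of work 41 × 0.15 = 6.15
  Reliability 42 × 0.11 = 4.62
  Productivity 62 × 0.12 = 7.44
Sum = 69.88
69.88 is ≥ 58.5 and < 70.5 → Credit

Credit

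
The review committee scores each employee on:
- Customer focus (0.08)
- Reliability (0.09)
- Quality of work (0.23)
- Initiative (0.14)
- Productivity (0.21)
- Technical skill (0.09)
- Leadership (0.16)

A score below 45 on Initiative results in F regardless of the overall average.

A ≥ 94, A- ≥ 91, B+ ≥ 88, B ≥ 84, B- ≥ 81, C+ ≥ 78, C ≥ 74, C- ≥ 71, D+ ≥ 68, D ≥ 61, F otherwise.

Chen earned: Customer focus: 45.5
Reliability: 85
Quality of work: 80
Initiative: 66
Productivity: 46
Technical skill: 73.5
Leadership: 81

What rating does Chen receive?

D+

Initiative score 66 ≥ 45: minimum met.
Weighted total:
  Customer focus 45.5 × 0.08 = 3.64
  Reliability 85 × 0.09 = 7.65
  Quality of work 80 × 0.23 = 18.4
  Initiative 66 × 0.14 = 9.24
  Productivity 46 × 0.21 = 9.66
  Technical skill 73.5 × 0.09 = 6.615
  Leadership 81 × 0.16 = 12.96
Sum = 68.165
68.165 is ≥ 68 and < 71 → D+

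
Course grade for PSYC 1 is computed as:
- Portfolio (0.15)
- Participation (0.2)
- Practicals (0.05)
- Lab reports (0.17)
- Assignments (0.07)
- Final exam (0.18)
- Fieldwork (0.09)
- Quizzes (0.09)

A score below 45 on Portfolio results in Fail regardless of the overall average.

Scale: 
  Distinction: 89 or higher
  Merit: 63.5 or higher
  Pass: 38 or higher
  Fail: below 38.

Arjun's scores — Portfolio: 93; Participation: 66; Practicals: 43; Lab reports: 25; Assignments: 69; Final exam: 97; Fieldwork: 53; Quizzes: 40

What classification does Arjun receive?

Merit

Portfolio score 93 ≥ 45: minimum met.
Weighted total:
  Portfolio 93 × 0.15 = 13.95
  Participation 66 × 0.2 = 13.2
  Practicals 43 × 0.05 = 2.15
  Lab reports 25 × 0.17 = 4.25
  Assignments 69 × 0.07 = 4.83
  Final exam 97 × 0.18 = 17.46
  Fieldwork 53 × 0.09 = 4.77
  Quizzes 40 × 0.09 = 3.6
Sum = 64.21
64.21 is ≥ 63.5 and < 89 → Merit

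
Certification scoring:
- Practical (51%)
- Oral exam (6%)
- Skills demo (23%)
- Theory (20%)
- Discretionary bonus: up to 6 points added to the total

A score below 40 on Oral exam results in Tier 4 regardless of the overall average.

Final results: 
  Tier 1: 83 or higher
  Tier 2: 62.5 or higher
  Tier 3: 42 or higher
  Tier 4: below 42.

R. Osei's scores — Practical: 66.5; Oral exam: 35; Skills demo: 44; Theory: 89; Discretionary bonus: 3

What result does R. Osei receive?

Tier 4

Oral exam score 35 < 40: minimum not met.
Weighted total:
  Practical 66.5 × 0.51 = 33.915
  Oral exam 35 × 0.06 = 2.1
  Skills demo 44 × 0.23 = 10.12
  Theory 89 × 0.2 = 17.8
Sum = 63.935
Discretionary bonus: 63.935 + 3 = 66.935
Because the Oral exam minimum was not met, the result is Tier 4.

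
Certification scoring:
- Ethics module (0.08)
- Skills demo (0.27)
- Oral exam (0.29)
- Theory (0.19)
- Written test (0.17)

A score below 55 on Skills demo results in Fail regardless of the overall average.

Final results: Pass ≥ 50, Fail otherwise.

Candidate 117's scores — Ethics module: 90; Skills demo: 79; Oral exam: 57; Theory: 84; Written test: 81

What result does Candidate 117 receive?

Skills demo score 79 ≥ 55: minimum met.
Weighted total:
  Ethics module 90 × 0.08 = 7.2
  Skills demo 79 × 0.27 = 21.33
  Oral exam 57 × 0.29 = 16.53
  Theory 84 × 0.19 = 15.96
  Written test 81 × 0.17 = 13.77
Sum = 74.79
74.79 ≥ 50 → Pass

Pass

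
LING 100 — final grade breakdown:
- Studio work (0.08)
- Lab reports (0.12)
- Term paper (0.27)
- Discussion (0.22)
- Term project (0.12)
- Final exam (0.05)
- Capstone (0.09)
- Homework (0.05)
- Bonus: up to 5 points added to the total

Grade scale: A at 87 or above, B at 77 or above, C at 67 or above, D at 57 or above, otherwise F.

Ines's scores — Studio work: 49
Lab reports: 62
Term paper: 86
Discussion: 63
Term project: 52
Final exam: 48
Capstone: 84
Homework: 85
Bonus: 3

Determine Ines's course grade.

C

Weighted total:
  Studio work 49 × 0.08 = 3.92
  Lab reports 62 × 0.12 = 7.44
  Term paper 86 × 0.27 = 23.22
  Discussion 63 × 0.22 = 13.86
  Term project 52 × 0.12 = 6.24
  Final exam 48 × 0.05 = 2.4
  Capstone 84 × 0.09 = 7.56
  Homework 85 × 0.05 = 4.25
Sum = 68.89
Bonus: 68.89 + 3 = 71.89
71.89 is ≥ 67 and < 77 → C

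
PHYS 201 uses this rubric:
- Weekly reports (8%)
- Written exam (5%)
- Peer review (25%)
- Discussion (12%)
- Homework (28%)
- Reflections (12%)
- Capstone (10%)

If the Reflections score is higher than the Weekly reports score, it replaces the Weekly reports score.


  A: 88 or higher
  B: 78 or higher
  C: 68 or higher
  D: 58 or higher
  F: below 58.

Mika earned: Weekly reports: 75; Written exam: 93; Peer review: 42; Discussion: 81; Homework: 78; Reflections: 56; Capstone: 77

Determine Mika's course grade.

D

Reflections (56) ≤ Weekly reports (75), so Weekly reports stays at 75.
Weighted total:
  Weekly reports 75 × 0.08 = 6
  Written exam 93 × 0.05 = 4.65
  Peer review 42 × 0.25 = 10.5
  Discussion 81 × 0.12 = 9.72
  Homework 78 × 0.28 = 21.84
  Reflections 56 × 0.12 = 6.72
  Capstone 77 × 0.1 = 7.7
Sum = 67.13
67.13 is ≥ 58 and < 68 → D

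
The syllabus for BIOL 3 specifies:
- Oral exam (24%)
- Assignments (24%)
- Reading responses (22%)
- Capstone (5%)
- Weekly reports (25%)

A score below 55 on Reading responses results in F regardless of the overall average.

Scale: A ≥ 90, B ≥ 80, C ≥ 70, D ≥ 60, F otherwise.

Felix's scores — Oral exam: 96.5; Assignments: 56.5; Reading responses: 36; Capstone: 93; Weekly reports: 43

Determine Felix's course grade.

F

Reading responses score 36 < 55: minimum not met.
Weighted total:
  Oral exam 96.5 × 0.24 = 23.16
  Assignments 56.5 × 0.24 = 13.56
  Reading responses 36 × 0.22 = 7.92
  Capstone 93 × 0.05 = 4.65
  Weekly reports 43 × 0.25 = 10.75
Sum = 60.04
Because the Reading responses minimum was not met, the result is F.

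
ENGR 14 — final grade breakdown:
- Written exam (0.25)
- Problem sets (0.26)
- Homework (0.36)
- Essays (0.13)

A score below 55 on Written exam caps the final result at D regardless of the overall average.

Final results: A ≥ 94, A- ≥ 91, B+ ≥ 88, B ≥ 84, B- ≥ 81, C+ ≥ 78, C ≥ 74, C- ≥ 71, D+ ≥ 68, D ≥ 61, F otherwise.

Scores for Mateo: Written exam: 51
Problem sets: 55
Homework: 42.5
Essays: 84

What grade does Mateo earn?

Written exam score 51 < 55: minimum not met.
Weighted total:
  Written exam 51 × 0.25 = 12.75
  Problem sets 55 × 0.26 = 14.3
  Homework 42.5 × 0.36 = 15.3
  Essays 84 × 0.13 = 10.92
Sum = 53.27
53.27 would be F; cap at D applies → F.

F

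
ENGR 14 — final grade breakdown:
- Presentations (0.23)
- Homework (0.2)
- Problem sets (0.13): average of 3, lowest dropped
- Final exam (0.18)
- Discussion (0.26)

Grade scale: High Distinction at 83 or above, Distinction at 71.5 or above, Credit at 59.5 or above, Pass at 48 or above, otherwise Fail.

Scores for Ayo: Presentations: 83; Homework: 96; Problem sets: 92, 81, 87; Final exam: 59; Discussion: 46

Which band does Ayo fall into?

Distinction

Problem sets: drop 81 → average of remaining 2 = 179/2 = 89.5
Weighted total:
  Presentations 83 × 0.23 = 19.09
  Homework 96 × 0.2 = 19.2
  Problem sets 89.5 × 0.13 = 11.635
  Final exam 59 × 0.18 = 10.62
  Discussion 46 × 0.26 = 11.96
Sum = 72.505
72.505 is ≥ 71.5 and < 83 → Distinction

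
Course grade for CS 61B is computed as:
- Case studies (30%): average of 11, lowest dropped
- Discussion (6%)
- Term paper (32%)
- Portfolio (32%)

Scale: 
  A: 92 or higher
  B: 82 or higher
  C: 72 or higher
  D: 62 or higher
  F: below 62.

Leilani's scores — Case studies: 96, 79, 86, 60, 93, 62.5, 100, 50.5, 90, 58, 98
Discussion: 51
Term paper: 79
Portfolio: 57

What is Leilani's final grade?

D

Case studies: drop 50.5 → average of remaining 10 = 822.5/10 = 82.25
Weighted total:
  Case studies 82.25 × 0.3 = 24.675
  Discussion 51 × 0.06 = 3.06
  Term paper 79 × 0.32 = 25.28
  Portfolio 57 × 0.32 = 18.24
Sum = 71.255
71.255 is ≥ 62 and < 72 → D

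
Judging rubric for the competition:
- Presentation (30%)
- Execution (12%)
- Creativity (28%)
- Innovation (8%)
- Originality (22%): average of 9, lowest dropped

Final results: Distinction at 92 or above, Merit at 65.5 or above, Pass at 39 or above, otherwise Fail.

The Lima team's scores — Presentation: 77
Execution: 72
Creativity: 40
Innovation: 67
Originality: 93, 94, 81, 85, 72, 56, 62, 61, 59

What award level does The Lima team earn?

Originality: drop 56 → average of remaining 8 = 607/8 = 75.875
Weighted total:
  Presentation 77 × 0.3 = 23.1
  Execution 72 × 0.12 = 8.64
  Creativity 40 × 0.28 = 11.2
  Innovation 67 × 0.08 = 5.36
  Originality 75.875 × 0.22 = 16.6925
Sum = 64.9925
64.9925 is ≥ 39 and < 65.5 → Pass

Pass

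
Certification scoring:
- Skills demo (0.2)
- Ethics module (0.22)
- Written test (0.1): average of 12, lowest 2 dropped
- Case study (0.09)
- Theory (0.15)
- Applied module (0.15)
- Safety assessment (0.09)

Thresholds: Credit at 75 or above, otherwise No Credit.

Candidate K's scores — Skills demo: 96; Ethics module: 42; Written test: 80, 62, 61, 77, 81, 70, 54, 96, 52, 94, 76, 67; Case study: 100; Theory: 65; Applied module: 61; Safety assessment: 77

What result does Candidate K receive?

No Credit

Written test: drop 52, 54 → average of remaining 10 = 764/10 = 76.4
Weighted total:
  Skills demo 96 × 0.2 = 19.2
  Ethics module 42 × 0.22 = 9.24
  Written test 76.4 × 0.1 = 7.64
  Case study 100 × 0.09 = 9
  Theory 65 × 0.15 = 9.75
  Applied module 61 × 0.15 = 9.15
  Safety assessment 77 × 0.09 = 6.93
Sum = 70.91
70.91 < 75 → No Credit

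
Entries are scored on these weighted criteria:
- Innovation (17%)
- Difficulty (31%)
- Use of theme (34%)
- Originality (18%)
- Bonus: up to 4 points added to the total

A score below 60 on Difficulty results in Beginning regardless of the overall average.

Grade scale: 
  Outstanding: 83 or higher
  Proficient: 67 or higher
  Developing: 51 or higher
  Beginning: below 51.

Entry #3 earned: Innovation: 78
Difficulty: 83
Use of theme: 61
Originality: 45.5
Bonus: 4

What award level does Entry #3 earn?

Proficient

Difficulty score 83 ≥ 60: minimum met.
Weighted total:
  Innovation 78 × 0.17 = 13.26
  Difficulty 83 × 0.31 = 25.73
  Use of theme 61 × 0.34 = 20.74
  Originality 45.5 × 0.18 = 8.19
Sum = 67.92
Bonus: 67.92 + 4 = 71.92
71.92 is ≥ 67 and < 83 → Proficient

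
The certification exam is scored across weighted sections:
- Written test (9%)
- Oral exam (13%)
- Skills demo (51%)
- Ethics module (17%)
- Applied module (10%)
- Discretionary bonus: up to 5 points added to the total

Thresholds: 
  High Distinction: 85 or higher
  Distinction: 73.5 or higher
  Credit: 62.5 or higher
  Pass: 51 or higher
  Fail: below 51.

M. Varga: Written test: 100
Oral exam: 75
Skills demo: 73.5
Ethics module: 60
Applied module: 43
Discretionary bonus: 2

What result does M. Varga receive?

Weighted total:
  Written test 100 × 0.09 = 9
  Oral exam 75 × 0.13 = 9.75
  Skills demo 73.5 × 0.51 = 37.485
  Ethics module 60 × 0.17 = 10.2
  Applied module 43 × 0.1 = 4.3
Sum = 70.735
Discretionary bonus: 70.735 + 2 = 72.735
72.735 is ≥ 62.5 and < 73.5 → Credit

Credit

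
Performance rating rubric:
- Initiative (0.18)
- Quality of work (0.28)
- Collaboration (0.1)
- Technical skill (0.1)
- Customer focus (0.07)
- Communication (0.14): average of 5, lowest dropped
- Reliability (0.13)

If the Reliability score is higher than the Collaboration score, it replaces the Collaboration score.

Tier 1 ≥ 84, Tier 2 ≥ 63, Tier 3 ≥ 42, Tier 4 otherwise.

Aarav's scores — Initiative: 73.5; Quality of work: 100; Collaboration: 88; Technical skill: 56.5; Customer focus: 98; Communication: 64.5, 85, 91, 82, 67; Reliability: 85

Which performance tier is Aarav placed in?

Communication: drop 64.5 → average of remaining 4 = 325/4 = 81.25
Reliability (85) ≤ Collaboration (88), so Collaboration stays at 88.
Weighted total:
  Initiative 73.5 × 0.18 = 13.23
  Quality of work 100 × 0.28 = 28
  Collaboration 88 × 0.1 = 8.8
  Technical skill 56.5 × 0.1 = 5.65
  Customer focus 98 × 0.07 = 6.86
  Communication 81.25 × 0.14 = 11.375
  Reliability 85 × 0.13 = 11.05
Sum = 84.965
84.965 ≥ 84 → Tier 1

Tier 1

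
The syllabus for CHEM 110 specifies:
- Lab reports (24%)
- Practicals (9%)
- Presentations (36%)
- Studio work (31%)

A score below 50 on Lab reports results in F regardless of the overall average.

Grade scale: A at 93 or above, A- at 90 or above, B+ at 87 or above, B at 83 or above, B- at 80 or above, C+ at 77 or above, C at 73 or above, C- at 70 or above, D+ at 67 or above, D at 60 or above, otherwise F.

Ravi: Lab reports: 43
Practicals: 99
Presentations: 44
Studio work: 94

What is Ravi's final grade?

F

Lab reports score 43 < 50: minimum not met.
Weighted total:
  Lab reports 43 × 0.24 = 10.32
  Practicals 99 × 0.09 = 8.91
  Presentations 44 × 0.36 = 15.84
  Studio work 94 × 0.31 = 29.14
Sum = 64.21
Because the Lab reports minimum was not met, the result is F.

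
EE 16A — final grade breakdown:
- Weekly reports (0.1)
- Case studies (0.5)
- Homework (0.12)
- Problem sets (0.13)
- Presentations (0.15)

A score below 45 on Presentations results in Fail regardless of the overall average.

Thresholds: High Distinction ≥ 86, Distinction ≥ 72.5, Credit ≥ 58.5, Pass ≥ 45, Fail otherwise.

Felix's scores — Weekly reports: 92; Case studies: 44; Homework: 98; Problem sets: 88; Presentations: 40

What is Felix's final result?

Fail

Presentations score 40 < 45: minimum not met.
Weighted total:
  Weekly reports 92 × 0.1 = 9.2
  Case studies 44 × 0.5 = 22
  Homework 98 × 0.12 = 11.76
  Problem sets 88 × 0.13 = 11.44
  Presentations 40 × 0.15 = 6
Sum = 60.4
Because the Presentations minimum was not met, the result is Fail.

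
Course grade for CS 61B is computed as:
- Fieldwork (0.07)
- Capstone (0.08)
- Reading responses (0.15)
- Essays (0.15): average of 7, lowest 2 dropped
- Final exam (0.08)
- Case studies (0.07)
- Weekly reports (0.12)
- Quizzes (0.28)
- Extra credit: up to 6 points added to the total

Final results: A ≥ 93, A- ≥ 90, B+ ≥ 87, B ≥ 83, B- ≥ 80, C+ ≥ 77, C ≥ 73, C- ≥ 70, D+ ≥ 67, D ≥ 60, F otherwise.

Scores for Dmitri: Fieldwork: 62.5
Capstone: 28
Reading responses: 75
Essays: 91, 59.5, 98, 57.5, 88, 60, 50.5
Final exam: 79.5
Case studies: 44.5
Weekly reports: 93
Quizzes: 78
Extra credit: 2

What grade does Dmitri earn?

Essays: drop 50.5, 57.5 → average of remaining 5 = 396.5/5 = 79.3
Weighted total:
  Fieldwork 62.5 × 0.07 = 4.375
  Capstone 28 × 0.08 = 2.24
  Reading responses 75 × 0.15 = 11.25
  Essays 79.3 × 0.15 = 11.895
  Final exam 79.5 × 0.08 = 6.36
  Case studies 44.5 × 0.07 = 3.115
  Weekly reports 93 × 0.12 = 11.16
  Quizzes 78 × 0.28 = 21.84
Sum = 72.235
Extra credit: 72.235 + 2 = 74.235
74.235 is ≥ 73 and < 77 → C

C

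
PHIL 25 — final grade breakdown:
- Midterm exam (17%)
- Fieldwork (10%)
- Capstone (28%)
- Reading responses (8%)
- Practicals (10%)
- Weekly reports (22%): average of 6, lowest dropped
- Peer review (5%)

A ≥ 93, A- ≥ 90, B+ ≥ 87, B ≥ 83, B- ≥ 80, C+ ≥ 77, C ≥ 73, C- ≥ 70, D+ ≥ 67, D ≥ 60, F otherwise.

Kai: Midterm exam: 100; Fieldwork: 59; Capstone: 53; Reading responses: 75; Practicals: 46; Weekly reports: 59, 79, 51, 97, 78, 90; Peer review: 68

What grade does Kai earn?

D+

Weekly reports: drop 51 → average of remaining 5 = 403/5 = 80.6
Weighted total:
  Midterm exam 100 × 0.17 = 17
  Fieldwork 59 × 0.1 = 5.9
  Capstone 53 × 0.28 = 14.84
  Reading responses 75 × 0.08 = 6
  Practicals 46 × 0.1 = 4.6
  Weekly reports 80.6 × 0.22 = 17.732
  Peer review 68 × 0.05 = 3.4
Sum = 69.472
69.472 is ≥ 67 and < 70 → D+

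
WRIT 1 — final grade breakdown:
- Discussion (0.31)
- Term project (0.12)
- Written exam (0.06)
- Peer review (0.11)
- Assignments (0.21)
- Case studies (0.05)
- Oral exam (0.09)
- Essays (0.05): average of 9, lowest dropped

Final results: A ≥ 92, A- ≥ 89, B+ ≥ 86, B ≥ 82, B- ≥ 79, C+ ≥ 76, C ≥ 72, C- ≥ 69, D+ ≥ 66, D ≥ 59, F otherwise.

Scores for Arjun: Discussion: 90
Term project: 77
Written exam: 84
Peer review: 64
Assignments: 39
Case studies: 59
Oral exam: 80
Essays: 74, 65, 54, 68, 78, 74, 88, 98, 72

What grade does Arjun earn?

Essays: drop 54 → average of remaining 8 = 617/8 = 77.125
Weighted total:
  Discussion 90 × 0.31 = 27.9
  Term project 77 × 0.12 = 9.24
  Written exam 84 × 0.06 = 5.04
  Peer review 64 × 0.11 = 7.04
  Assignments 39 × 0.21 = 8.19
  Case studies 59 × 0.05 = 2.95
  Oral exam 80 × 0.09 = 7.2
  Essays 77.125 × 0.05 = 3.85625
Sum = 71.41625
71.41625 is ≥ 69 and < 72 → C-

C-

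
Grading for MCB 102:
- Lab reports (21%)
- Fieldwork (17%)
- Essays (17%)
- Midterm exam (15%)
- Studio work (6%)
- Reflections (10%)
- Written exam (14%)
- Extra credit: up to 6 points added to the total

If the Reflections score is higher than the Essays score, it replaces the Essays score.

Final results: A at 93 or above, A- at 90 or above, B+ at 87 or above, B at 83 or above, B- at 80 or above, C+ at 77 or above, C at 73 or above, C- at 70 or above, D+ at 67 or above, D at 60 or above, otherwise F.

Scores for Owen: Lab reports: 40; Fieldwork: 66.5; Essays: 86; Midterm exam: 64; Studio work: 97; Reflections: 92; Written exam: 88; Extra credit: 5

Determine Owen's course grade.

Reflections (92) > Essays (86), so Essays counts as 92.
Weighted total:
  Lab reports 40 × 0.21 = 8.4
  Fieldwork 66.5 × 0.17 = 11.305
  Essays 92 × 0.17 = 15.64
  Midterm exam 64 × 0.15 = 9.6
  Studio work 97 × 0.06 = 5.82
  Reflections 92 × 0.1 = 9.2
  Written exam 88 × 0.14 = 12.32
Sum = 72.285
Extra credit: 72.285 + 5 = 77.285
77.285 is ≥ 77 and < 80 → C+

C+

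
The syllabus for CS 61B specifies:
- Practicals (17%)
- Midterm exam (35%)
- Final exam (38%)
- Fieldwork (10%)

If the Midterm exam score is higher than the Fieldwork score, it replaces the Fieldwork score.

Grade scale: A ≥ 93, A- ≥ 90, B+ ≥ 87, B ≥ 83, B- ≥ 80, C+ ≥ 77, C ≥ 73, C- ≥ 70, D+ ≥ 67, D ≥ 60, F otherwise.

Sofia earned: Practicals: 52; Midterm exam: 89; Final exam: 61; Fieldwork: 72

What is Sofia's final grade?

Midterm exam (89) > Fieldwork (72), so Fieldwork counts as 89.
Weighted total:
  Practicals 52 × 0.17 = 8.84
  Midterm exam 89 × 0.35 = 31.15
  Final exam 61 × 0.38 = 23.18
  Fieldwork 89 × 0.1 = 8.9
Sum = 72.07
72.07 is ≥ 70 and < 73 → C-

C-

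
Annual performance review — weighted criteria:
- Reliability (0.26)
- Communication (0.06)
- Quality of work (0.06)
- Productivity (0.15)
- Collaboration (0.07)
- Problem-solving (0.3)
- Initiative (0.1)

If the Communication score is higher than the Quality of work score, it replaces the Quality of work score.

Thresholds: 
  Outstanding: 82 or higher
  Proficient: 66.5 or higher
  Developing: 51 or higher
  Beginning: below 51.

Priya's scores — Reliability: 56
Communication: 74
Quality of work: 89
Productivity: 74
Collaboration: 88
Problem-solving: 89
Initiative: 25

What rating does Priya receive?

Communication (74) ≤ Quality of work (89), so Quality of work stays at 89.
Weighted total:
  Reliability 56 × 0.26 = 14.56
  Communication 74 × 0.06 = 4.44
  Quality of work 89 × 0.06 = 5.34
  Productivity 74 × 0.15 = 11.1
  Collaboration 88 × 0.07 = 6.16
  Problem-solving 89 × 0.3 = 26.7
  Initiative 25 × 0.1 = 2.5
Sum = 70.8
70.8 is ≥ 66.5 and < 82 → Proficient

Proficient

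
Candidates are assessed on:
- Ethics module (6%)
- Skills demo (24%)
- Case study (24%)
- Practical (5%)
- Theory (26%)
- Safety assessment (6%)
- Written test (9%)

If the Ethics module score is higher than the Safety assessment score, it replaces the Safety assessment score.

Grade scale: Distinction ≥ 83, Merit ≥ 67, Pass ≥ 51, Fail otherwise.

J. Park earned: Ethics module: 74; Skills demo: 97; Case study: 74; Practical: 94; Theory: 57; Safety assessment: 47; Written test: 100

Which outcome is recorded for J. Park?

Merit

Ethics module (74) > Safety assessment (47), so Safety assessment counts as 74.
Weighted total:
  Ethics module 74 × 0.06 = 4.44
  Skills demo 97 × 0.24 = 23.28
  Case study 74 × 0.24 = 17.76
  Practical 94 × 0.05 = 4.7
  Theory 57 × 0.26 = 14.82
  Safety assessment 74 × 0.06 = 4.44
  Written test 100 × 0.09 = 9
Sum = 78.44
78.44 is ≥ 67 and < 83 → Merit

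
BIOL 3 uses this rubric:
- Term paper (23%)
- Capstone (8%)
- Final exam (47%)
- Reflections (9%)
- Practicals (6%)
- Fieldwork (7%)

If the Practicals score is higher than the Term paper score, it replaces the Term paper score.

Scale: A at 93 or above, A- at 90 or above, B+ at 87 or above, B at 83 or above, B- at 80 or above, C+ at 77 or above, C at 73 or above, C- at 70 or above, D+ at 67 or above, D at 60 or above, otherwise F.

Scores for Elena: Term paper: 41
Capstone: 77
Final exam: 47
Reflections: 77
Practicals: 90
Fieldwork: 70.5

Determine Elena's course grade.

Practicals (90) > Term paper (41), so Term paper counts as 90.
Weighted total:
  Term paper 90 × 0.23 = 20.7
  Capstone 77 × 0.08 = 6.16
  Final exam 47 × 0.47 = 22.09
  Reflections 77 × 0.09 = 6.93
  Practicals 90 × 0.06 = 5.4
  Fieldwork 70.5 × 0.07 = 4.935
Sum = 66.215
66.215 is ≥ 60 and < 67 → D

D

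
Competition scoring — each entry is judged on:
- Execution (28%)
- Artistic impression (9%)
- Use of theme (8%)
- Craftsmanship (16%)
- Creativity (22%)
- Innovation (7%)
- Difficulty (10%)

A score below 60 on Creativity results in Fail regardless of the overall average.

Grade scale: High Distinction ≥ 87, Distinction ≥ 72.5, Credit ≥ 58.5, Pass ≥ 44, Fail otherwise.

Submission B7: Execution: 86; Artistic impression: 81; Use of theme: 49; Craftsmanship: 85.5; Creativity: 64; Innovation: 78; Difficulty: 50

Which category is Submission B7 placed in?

Distinction

Creativity score 64 ≥ 60: minimum met.
Weighted total:
  Execution 86 × 0.28 = 24.08
  Artistic impression 81 × 0.09 = 7.29
  Use of theme 49 × 0.08 = 3.92
  Craftsmanship 85.5 × 0.16 = 13.68
  Creativity 64 × 0.22 = 14.08
  Innovation 78 × 0.07 = 5.46
  Difficulty 50 × 0.1 = 5
Sum = 73.51
73.51 is ≥ 72.5 and < 87 → Distinction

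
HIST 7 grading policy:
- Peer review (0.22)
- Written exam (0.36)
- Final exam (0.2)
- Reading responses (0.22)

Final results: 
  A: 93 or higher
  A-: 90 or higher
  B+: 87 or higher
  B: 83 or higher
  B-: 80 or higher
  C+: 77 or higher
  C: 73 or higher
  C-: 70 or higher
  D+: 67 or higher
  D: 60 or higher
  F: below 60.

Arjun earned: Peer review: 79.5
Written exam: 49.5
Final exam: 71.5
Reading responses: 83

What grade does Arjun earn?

Weighted total:
  Peer review 79.5 × 0.22 = 17.49
  Written exam 49.5 × 0.36 = 17.82
  Final exam 71.5 × 0.2 = 14.3
  Reading responses 83 × 0.22 = 18.26
Sum = 67.87
67.87 is ≥ 67 and < 70 → D+

D+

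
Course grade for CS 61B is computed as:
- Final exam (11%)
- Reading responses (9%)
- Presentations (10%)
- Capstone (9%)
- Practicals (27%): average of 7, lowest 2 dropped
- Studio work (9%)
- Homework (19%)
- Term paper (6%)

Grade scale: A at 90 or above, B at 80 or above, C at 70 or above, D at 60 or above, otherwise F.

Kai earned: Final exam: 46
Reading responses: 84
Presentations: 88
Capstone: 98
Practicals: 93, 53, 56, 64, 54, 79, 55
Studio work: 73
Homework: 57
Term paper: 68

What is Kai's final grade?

C

Practicals: drop 53, 54 → average of remaining 5 = 347/5 = 69.4
Weighted total:
  Final exam 46 × 0.11 = 5.06
  Reading responses 84 × 0.09 = 7.56
  Presentations 88 × 0.1 = 8.8
  Capstone 98 × 0.09 = 8.82
  Practicals 69.4 × 0.27 = 18.738
  Studio work 73 × 0.09 = 6.57
  Homework 57 × 0.19 = 10.83
  Term paper 68 × 0.06 = 4.08
Sum = 70.458
70.458 is ≥ 70 and < 80 → C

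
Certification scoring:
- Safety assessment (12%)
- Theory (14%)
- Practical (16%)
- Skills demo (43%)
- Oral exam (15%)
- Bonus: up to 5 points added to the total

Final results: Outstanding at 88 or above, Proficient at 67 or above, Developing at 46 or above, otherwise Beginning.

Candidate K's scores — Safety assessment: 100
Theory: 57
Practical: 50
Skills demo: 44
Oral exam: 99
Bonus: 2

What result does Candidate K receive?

Weighted total:
  Safety assessment 100 × 0.12 = 12
  Theory 57 × 0.14 = 7.98
  Practical 50 × 0.16 = 8
  Skills demo 44 × 0.43 = 18.92
  Oral exam 99 × 0.15 = 14.85
Sum = 61.75
Bonus: 61.75 + 2 = 63.75
63.75 is ≥ 46 and < 67 → Developing

Developing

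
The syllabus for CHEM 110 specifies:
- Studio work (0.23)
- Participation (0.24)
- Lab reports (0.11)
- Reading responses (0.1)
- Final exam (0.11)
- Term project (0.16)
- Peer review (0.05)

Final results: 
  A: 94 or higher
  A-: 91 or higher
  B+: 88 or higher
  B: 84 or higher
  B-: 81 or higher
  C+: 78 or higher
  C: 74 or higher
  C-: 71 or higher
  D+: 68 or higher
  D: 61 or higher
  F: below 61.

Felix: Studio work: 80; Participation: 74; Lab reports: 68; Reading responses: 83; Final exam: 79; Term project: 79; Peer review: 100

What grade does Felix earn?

C+

Weighted total:
  Studio work 80 × 0.23 = 18.4
  Participation 74 × 0.24 = 17.76
  Lab reports 68 × 0.11 = 7.48
  Reading responses 83 × 0.1 = 8.3
  Final exam 79 × 0.11 = 8.69
  Term project 79 × 0.16 = 12.64
  Peer review 100 × 0.05 = 5
Sum = 78.27
78.27 is ≥ 78 and < 81 → C+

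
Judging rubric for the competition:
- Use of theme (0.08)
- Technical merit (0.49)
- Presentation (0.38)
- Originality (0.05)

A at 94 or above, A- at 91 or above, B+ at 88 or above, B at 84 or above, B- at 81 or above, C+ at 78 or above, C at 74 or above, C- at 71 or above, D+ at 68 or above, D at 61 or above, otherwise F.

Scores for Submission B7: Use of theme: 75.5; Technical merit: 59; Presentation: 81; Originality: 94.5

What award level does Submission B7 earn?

Weighted total:
  Use of theme 75.5 × 0.08 = 6.04
  Technical merit 59 × 0.49 = 28.91
  Presentation 81 × 0.38 = 30.78
  Originality 94.5 × 0.05 = 4.725
Sum = 70.455
70.455 is ≥ 68 and < 71 → D+

D+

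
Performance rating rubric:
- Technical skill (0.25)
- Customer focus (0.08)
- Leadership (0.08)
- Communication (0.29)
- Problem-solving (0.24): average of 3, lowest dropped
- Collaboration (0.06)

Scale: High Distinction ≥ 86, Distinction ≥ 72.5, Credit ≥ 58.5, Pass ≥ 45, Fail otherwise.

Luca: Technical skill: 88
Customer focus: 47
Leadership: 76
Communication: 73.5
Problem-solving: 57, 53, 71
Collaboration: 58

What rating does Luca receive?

Credit

Problem-solving: drop 53 → average of remaining 2 = 128/2 = 64
Weighted total:
  Technical skill 88 × 0.25 = 22
  Customer focus 47 × 0.08 = 3.76
  Leadership 76 × 0.08 = 6.08
  Communication 73.5 × 0.29 = 21.315
  Problem-solving 64 × 0.24 = 15.36
  Collaboration 58 × 0.06 = 3.48
Sum = 71.995
71.995 is ≥ 58.5 and < 72.5 → Credit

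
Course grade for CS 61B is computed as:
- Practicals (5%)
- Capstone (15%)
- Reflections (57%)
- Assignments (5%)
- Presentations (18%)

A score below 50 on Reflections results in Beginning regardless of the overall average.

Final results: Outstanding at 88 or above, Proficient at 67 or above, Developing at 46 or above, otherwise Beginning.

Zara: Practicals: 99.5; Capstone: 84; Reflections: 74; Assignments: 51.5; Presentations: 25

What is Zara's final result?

Developing

Reflections score 74 ≥ 50: minimum met.
Weighted total:
  Practicals 99.5 × 0.05 = 4.975
  Capstone 84 × 0.15 = 12.6
  Reflections 74 × 0.57 = 42.18
  Assignments 51.5 × 0.05 = 2.575
  Presentations 25 × 0.18 = 4.5
Sum = 66.83
66.83 is ≥ 46 and < 67 → Developing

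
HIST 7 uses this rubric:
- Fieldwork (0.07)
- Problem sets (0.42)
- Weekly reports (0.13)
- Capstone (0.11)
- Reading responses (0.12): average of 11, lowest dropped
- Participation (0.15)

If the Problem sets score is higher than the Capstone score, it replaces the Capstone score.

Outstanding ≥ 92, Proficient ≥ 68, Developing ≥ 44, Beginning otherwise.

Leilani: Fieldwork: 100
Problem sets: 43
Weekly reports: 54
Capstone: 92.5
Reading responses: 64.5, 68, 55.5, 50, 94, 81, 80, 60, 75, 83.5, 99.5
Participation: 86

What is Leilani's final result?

Developing

Reading responses: drop 50 → average of remaining 10 = 761/10 = 76.1
Problem sets (43) ≤ Capstone (92.5), so Capstone stays at 92.5.
Weighted total:
  Fieldwork 100 × 0.07 = 7
  Problem sets 43 × 0.42 = 18.06
  Weekly reports 54 × 0.13 = 7.02
  Capstone 92.5 × 0.11 = 10.175
  Reading responses 76.1 × 0.12 = 9.132
  Participation 86 × 0.15 = 12.9
Sum = 64.287
64.287 is ≥ 44 and < 68 → Developing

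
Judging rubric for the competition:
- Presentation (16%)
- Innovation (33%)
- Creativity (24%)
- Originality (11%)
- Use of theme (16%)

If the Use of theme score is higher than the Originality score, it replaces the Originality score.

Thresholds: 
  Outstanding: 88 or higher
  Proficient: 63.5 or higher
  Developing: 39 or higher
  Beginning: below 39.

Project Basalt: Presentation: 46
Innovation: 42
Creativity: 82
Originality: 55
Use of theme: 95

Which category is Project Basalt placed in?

Use of theme (95) > Originality (55), so Originality counts as 95.
Weighted total:
  Presentation 46 × 0.16 = 7.36
  Innovation 42 × 0.33 = 13.86
  Creativity 82 × 0.24 = 19.68
  Originality 95 × 0.11 = 10.45
  Use of theme 95 × 0.16 = 15.2
Sum = 66.55
66.55 is ≥ 63.5 and < 88 → Proficient

Proficient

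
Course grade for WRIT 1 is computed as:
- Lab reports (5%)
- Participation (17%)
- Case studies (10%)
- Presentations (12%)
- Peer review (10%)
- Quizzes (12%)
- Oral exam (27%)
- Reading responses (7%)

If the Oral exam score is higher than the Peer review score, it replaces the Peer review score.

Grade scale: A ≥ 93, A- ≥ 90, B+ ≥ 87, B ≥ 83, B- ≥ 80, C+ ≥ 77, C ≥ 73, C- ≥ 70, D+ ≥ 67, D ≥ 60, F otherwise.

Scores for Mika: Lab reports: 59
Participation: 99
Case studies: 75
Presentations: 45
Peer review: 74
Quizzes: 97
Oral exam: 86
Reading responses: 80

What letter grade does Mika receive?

B-

Oral exam (86) > Peer review (74), so Peer review counts as 86.
Weighted total:
  Lab reports 59 × 0.05 = 2.95
  Participation 99 × 0.17 = 16.83
  Case studies 75 × 0.1 = 7.5
  Presentations 45 × 0.12 = 5.4
  Peer review 86 × 0.1 = 8.6
  Quizzes 97 × 0.12 = 11.64
  Oral exam 86 × 0.27 = 23.22
  Reading responses 80 × 0.07 = 5.6
Sum = 81.74
81.74 is ≥ 80 and < 83 → B-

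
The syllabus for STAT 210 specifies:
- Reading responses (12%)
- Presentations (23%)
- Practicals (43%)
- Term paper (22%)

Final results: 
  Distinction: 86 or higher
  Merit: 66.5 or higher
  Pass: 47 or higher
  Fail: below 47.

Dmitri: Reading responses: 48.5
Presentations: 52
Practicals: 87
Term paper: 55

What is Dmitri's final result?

Weighted total:
  Reading responses 48.5 × 0.12 = 5.82
  Presentations 52 × 0.23 = 11.96
  Practicals 87 × 0.43 = 37.41
  Term paper 55 × 0.22 = 12.1
Sum = 67.29
67.29 is ≥ 66.5 and < 86 → Merit

Merit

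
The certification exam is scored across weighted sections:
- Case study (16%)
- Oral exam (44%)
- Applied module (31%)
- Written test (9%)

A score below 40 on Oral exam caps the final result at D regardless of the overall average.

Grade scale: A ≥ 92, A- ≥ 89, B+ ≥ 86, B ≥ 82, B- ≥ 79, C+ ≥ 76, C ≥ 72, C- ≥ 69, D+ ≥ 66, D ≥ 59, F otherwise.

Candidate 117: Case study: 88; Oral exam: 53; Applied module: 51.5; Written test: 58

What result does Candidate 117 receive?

F

Oral exam score 53 ≥ 40: minimum met.
Weighted total:
  Case study 88 × 0.16 = 14.08
  Oral exam 53 × 0.44 = 23.32
  Applied module 51.5 × 0.31 = 15.965
  Written test 58 × 0.09 = 5.22
Sum = 58.585
58.585 < 59 → F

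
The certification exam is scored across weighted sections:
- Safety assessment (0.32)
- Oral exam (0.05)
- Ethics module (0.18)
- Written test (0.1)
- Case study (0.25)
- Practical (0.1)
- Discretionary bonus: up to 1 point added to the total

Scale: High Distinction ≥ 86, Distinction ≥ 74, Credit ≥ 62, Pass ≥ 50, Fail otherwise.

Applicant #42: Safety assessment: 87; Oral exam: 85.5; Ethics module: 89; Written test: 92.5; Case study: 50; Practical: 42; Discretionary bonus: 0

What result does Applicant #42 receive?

Weighted total:
  Safety assessment 87 × 0.32 = 27.84
  Oral exam 85.5 × 0.05 = 4.275
  Ethics module 89 × 0.18 = 16.02
  Written test 92.5 × 0.1 = 9.25
  Case study 50 × 0.25 = 12.5
  Practical 42 × 0.1 = 4.2
Sum = 74.085
Discretionary bonus: 74.085 + 0 = 74.085
74.085 is ≥ 74 and < 86 → Distinction

Distinction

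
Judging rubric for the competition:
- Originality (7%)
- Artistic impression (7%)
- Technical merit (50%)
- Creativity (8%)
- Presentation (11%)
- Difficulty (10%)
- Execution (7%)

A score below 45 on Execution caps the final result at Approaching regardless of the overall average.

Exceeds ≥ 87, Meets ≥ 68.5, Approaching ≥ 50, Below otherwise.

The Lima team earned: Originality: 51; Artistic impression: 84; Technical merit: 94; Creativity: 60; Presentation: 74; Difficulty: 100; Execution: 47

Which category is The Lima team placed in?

Meets

Execution score 47 ≥ 45: minimum met.
Weighted total:
  Originality 51 × 0.07 = 3.57
  Artistic impression 84 × 0.07 = 5.88
  Technical merit 94 × 0.5 = 47
  Creativity 60 × 0.08 = 4.8
  Presentation 74 × 0.11 = 8.14
  Difficulty 100 × 0.1 = 10
  Execution 47 × 0.07 = 3.29
Sum = 82.68
82.68 is ≥ 68.5 and < 87 → Meets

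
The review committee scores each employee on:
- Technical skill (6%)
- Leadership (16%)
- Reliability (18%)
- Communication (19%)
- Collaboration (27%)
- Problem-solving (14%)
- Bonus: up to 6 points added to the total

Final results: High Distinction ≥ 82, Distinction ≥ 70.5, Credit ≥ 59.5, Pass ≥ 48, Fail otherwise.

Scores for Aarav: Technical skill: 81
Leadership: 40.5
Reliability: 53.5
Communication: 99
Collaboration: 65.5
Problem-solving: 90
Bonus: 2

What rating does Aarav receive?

Distinction

Weighted total:
  Technical skill 81 × 0.06 = 4.86
  Leadership 40.5 × 0.16 = 6.48
  Reliability 53.5 × 0.18 = 9.63
  Communication 99 × 0.19 = 18.81
  Collaboration 65.5 × 0.27 = 17.685
  Problem-solving 90 × 0.14 = 12.6
Sum = 70.065
Bonus: 70.065 + 2 = 72.065
72.065 is ≥ 70.5 and < 82 → Distinction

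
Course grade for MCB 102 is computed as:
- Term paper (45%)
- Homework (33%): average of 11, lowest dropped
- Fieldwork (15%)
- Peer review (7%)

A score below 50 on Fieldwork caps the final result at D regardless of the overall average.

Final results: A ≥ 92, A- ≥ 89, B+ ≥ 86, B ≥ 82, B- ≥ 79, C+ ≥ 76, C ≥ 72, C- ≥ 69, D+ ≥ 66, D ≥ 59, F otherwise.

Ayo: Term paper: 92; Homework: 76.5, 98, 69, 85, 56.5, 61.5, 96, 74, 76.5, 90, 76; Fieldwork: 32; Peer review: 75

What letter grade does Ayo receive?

D

Homework: drop 56.5 → average of remaining 10 = 802.5/10 = 80.25
Fieldwork score 32 < 50: minimum not met.
Weighted total:
  Term paper 92 × 0.45 = 41.4
  Homework 80.25 × 0.33 = 26.4825
  Fieldwork 32 × 0.15 = 4.8
  Peer review 75 × 0.07 = 5.25
Sum = 77.9325
77.9325 would be C+; cap at D applies → D.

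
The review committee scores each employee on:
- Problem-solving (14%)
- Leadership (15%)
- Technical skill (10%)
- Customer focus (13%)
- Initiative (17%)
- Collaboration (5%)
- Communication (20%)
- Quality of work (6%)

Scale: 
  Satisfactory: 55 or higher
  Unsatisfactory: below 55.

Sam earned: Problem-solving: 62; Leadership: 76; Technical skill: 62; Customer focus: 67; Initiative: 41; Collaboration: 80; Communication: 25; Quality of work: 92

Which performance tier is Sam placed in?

Weighted total:
  Problem-solving 62 × 0.14 = 8.68
  Leadership 76 × 0.15 = 11.4
  Technical skill 62 × 0.1 = 6.2
  Customer focus 67 × 0.13 = 8.71
  Initiative 41 × 0.17 = 6.97
  Collaboration 80 × 0.05 = 4
  Communication 25 × 0.2 = 5
  Quality of work 92 × 0.06 = 5.52
Sum = 56.48
56.48 ≥ 55 → Satisfactory

Satisfactory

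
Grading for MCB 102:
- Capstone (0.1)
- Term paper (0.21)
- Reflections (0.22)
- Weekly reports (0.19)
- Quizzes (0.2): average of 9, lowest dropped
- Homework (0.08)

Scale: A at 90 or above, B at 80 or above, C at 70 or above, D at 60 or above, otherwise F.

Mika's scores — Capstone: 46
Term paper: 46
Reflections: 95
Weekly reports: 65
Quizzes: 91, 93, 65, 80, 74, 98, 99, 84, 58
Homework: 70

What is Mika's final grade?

C

Quizzes: drop 58 → average of remaining 8 = 684/8 = 85.5
Weighted total:
  Capstone 46 × 0.1 = 4.6
  Term paper 46 × 0.21 = 9.66
  Reflections 95 × 0.22 = 20.9
  Weekly reports 65 × 0.19 = 12.35
  Quizzes 85.5 × 0.2 = 17.1
  Homework 70 × 0.08 = 5.6
Sum = 70.21
70.21 is ≥ 70 and < 80 → C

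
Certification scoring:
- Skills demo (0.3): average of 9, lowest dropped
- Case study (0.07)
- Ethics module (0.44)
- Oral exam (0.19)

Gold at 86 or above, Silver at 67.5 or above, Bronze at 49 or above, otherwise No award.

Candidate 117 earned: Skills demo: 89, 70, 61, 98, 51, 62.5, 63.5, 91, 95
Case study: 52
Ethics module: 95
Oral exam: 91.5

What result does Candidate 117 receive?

Gold

Skills demo: drop 51 → average of remaining 8 = 630/8 = 78.75
Weighted total:
  Skills demo 78.75 × 0.3 = 23.625
  Case study 52 × 0.07 = 3.64
  Ethics module 95 × 0.44 = 41.8
  Oral exam 91.5 × 0.19 = 17.385
Sum = 86.45
86.45 ≥ 86 → Gold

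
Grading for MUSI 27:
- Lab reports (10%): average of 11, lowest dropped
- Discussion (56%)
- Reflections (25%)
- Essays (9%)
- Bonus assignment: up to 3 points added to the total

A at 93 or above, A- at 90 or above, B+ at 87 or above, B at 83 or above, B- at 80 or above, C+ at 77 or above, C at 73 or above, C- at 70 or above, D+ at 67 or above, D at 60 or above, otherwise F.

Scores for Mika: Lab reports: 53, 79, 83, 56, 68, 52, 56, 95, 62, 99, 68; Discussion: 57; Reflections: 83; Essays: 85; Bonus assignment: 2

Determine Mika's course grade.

Lab reports: drop 52 → average of remaining 10 = 719/10 = 71.9
Weighted total:
  Lab reports 71.9 × 0.1 = 7.19
  Discussion 57 × 0.56 = 31.92
  Reflections 83 × 0.25 = 20.75
  Essays 85 × 0.09 = 7.65
Sum = 67.51
Bonus assignment: 67.51 + 2 = 69.51
69.51 is ≥ 67 and < 70 → D+

D+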